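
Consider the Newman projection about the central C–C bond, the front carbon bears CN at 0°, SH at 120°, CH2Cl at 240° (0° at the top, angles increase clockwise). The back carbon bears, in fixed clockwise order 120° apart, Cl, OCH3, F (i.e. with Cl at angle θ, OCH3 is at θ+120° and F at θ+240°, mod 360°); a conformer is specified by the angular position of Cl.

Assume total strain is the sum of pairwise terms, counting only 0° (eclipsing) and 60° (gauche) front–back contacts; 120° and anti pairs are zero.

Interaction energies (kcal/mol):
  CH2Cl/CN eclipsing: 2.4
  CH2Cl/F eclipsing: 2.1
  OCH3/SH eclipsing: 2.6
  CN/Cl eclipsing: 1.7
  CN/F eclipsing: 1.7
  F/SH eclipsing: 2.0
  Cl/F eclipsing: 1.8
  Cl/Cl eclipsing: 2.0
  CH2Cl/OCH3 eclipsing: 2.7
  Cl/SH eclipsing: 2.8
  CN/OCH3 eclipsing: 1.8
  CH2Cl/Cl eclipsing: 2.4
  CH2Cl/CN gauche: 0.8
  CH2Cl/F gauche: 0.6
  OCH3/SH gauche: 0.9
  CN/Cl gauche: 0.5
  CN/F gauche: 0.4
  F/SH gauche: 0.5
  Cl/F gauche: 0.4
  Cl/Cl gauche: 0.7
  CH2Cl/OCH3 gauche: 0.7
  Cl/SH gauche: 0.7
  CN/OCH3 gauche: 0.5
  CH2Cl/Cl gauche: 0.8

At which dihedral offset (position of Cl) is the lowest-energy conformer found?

Cl at 0° (eclipsed): CN–Cl eclipsed, SH–OCH3 eclipsed, CH2Cl–F eclipsed; 1.7 + 2.6 + 2.1 = 6.4 kcal/mol.
Cl at 60° (staggered): CN–Cl gauche, CN–F gauche, SH–Cl gauche, SH–OCH3 gauche, CH2Cl–OCH3 gauche, CH2Cl–F gauche; 0.5 + 0.4 + 0.7 + 0.9 + 0.7 + 0.6 = 3.8 kcal/mol.
Cl at 120° (eclipsed): CN–F eclipsed, SH–Cl eclipsed, CH2Cl–OCH3 eclipsed; 1.7 + 2.8 + 2.7 = 7.2 kcal/mol.
Cl at 180° (staggered): CN–OCH3 gauche, CN–F gauche, SH–Cl gauche, SH–F gauche, CH2Cl–Cl gauche, CH2Cl–OCH3 gauche; 0.5 + 0.4 + 0.7 + 0.5 + 0.8 + 0.7 = 3.6 kcal/mol.
Cl at 240° (eclipsed): CN–OCH3 eclipsed, SH–F eclipsed, CH2Cl–Cl eclipsed; 1.8 + 2.0 + 2.4 = 6.2 kcal/mol.
Cl at 300° (staggered): CN–Cl gauche, CN–OCH3 gauche, SH–OCH3 gauche, SH–F gauche, CH2Cl–Cl gauche, CH2Cl–F gauche; 0.5 + 0.5 + 0.9 + 0.5 + 0.8 + 0.6 = 3.8 kcal/mol.
The minimum (3.6 kcal/mol) occurs with Cl at 180°.

180°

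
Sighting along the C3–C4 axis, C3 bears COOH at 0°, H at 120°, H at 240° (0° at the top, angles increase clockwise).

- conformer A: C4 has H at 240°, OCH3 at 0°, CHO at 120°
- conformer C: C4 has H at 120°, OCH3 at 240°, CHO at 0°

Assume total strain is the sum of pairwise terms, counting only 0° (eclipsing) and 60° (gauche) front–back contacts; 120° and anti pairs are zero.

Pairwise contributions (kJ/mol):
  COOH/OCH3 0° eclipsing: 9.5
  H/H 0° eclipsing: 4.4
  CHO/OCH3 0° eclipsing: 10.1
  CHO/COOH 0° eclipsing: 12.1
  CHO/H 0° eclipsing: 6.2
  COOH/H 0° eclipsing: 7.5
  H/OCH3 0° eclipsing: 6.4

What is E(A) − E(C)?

A is eclipsed. COOH at 0° is eclipsed with OCH3 at 0° (9.5); H at 120° is eclipsed with CHO at 120° (6.2); H at 240° is eclipsed with H at 240° (4.4). Total 20.1 kJ/mol.
C is eclipsed. COOH at 0° is eclipsed with CHO at 0° (12.1); H at 120° is eclipsed with H at 120° (4.4); H at 240° is eclipsed with OCH3 at 240° (6.4). Total 22.9 kJ/mol.
E(A) − E(C) = 20.1 − 22.9 = -2.8 kJ/mol.

-2.8 kJ/mol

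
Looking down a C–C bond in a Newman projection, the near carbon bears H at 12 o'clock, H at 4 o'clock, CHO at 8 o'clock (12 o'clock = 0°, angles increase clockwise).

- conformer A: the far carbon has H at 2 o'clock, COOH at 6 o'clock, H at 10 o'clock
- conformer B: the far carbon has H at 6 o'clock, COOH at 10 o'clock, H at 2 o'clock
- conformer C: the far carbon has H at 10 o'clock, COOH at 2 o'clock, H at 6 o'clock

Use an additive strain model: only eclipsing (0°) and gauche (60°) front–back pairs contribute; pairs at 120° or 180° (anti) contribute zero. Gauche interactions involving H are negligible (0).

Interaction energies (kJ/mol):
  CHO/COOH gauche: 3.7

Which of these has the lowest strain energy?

C

A is staggered. CHO at 240° is gauche with COOH at 180° (3.7). Total 3.7 kJ/mol.
B is staggered. CHO at 240° is gauche with COOH at 300° (3.7). Total 3.7 kJ/mol.
C (staggered): no non-H gauche contacts → 0.0 kJ/mol.
C has the lowest total (0.0 kJ/mol).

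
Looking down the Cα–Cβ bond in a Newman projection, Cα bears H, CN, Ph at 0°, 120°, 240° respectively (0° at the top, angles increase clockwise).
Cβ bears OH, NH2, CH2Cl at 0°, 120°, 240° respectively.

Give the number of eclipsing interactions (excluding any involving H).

Non-H eclipsing pairs: CN(120°)/NH2(120°); Ph(240°)/CH2Cl(240°) — 2 interactions.

2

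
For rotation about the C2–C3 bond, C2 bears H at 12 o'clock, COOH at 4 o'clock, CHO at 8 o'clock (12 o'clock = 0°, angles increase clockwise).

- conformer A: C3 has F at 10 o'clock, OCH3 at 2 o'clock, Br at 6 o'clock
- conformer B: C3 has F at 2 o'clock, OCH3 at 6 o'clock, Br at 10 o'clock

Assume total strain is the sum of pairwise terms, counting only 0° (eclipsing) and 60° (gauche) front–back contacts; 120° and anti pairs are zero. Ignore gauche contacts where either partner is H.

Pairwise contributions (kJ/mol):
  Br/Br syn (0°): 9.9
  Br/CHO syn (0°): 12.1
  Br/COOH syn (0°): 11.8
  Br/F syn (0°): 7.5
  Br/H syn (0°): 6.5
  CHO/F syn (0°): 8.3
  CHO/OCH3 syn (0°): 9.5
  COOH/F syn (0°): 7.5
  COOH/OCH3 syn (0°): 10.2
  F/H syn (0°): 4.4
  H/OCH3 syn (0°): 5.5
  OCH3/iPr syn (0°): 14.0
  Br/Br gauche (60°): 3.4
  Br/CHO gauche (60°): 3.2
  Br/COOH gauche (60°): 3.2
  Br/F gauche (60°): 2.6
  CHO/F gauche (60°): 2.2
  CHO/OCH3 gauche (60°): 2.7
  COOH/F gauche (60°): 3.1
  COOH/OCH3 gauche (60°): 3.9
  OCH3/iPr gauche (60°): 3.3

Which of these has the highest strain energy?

B

A is staggered. COOH at 120° is gauche with OCH3 at 60° (3.9); COOH at 120° is gauche with Br at 180° (3.2); CHO at 240° is gauche with F at 300° (2.2); CHO at 240° is gauche with Br at 180° (3.2). Total 12.5 kJ/mol.
B is staggered. COOH at 120° is gauche with F at 60° (3.1); COOH at 120° is gauche with OCH3 at 180° (3.9); CHO at 240° is gauche with OCH3 at 180° (2.7); CHO at 240° is gauche with Br at 300° (3.2). Total 12.9 kJ/mol.
B has the highest total (12.9 kJ/mol).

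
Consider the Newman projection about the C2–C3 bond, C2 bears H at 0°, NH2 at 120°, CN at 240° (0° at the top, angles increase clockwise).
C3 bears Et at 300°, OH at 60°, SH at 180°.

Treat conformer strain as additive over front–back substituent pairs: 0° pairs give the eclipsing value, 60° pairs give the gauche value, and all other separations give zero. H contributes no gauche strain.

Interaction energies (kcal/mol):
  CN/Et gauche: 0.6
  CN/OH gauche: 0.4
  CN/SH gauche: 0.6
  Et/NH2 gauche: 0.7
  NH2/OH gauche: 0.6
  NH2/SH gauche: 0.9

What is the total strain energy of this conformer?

This conformer (staggered): NH2(120°)/OH(60°) gauche 0.6; NH2(120°)/SH(180°) gauche 0.9; CN(240°)/Et(300°) gauche 0.6; CN(240°)/SH(180°) gauche 0.6 → 2.7 kcal/mol.

2.7 kcal/mol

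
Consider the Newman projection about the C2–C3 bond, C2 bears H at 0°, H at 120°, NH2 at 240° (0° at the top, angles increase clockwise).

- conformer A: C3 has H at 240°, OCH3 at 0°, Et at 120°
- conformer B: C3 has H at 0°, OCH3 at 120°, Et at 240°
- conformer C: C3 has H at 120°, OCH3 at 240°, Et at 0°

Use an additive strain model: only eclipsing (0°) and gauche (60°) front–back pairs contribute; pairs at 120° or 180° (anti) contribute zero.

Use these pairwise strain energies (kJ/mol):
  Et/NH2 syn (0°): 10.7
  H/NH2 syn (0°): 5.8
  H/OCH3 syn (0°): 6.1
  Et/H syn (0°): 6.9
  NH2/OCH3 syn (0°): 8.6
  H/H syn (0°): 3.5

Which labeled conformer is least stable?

A is eclipsed. H at 0° is eclipsed with OCH3 at 0° (6.1); H at 120° is eclipsed with Et at 120° (6.9); NH2 at 240° is eclipsed with H at 240° (5.8). Total 18.8 kJ/mol.
B is eclipsed. H at 0° is eclipsed with H at 0° (3.5); H at 120° is eclipsed with OCH3 at 120° (6.1); NH2 at 240° is eclipsed with Et at 240° (10.7). Total 20.3 kJ/mol.
C is eclipsed. H at 0° is eclipsed with Et at 0° (6.9); H at 120° is eclipsed with H at 120° (3.5); NH2 at 240° is eclipsed with OCH3 at 240° (8.6). Total 19.0 kJ/mol.
B has the highest total (20.3 kJ/mol).

B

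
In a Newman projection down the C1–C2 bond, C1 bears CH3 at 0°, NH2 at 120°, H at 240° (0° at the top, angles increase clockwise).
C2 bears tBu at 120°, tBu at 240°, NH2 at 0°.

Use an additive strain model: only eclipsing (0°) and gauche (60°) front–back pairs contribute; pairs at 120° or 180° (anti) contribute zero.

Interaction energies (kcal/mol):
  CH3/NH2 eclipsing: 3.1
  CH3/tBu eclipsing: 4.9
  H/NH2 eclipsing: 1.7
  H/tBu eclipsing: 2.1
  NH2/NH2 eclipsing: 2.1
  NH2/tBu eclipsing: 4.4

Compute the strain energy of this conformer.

9.6 kcal/mol

This conformer (eclipsed): CH3–NH2 eclipsed, NH2–tBu eclipsed, H–tBu eclipsed; 3.1 + 4.4 + 2.1 = 9.6 kcal/mol.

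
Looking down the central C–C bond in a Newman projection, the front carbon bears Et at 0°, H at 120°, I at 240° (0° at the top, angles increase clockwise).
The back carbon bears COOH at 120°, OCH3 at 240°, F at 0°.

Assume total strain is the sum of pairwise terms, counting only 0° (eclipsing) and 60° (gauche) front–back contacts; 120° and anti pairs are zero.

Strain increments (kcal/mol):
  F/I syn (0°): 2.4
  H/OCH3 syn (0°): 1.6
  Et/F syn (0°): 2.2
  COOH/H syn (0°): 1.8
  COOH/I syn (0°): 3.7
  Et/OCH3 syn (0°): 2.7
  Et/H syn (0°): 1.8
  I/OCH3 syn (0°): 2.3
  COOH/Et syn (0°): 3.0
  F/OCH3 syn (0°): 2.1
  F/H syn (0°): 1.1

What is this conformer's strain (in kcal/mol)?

This conformer (eclipsed): Et(0°)/F(0°) eclipsed 2.2; H(120°)/COOH(120°) eclipsed 1.8; I(240°)/OCH3(240°) eclipsed 2.3 → 6.3 kcal/mol.

6.3 kcal/mol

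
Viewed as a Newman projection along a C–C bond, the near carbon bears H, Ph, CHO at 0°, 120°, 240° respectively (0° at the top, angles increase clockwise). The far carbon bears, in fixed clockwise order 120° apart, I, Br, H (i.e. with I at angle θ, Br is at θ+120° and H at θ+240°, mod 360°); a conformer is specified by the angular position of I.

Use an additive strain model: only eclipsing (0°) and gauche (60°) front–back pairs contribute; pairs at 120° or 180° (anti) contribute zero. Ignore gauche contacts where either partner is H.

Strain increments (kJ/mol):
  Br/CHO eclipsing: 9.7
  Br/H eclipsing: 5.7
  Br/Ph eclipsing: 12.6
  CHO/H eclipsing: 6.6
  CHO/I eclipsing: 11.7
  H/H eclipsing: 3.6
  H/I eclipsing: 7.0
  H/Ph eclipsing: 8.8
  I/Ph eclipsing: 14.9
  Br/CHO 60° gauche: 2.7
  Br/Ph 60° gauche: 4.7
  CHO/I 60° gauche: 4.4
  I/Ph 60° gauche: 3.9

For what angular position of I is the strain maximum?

120°

I at 0° (eclipsed): H–I eclipsed, Ph–Br eclipsed, CHO–H eclipsed; 7.0 + 12.6 + 6.6 = 26.2 kJ/mol.
I at 60° (staggered): Ph–I gauche, Ph–Br gauche, CHO–Br gauche; 3.9 + 4.7 + 2.7 = 11.3 kJ/mol.
I at 120° (eclipsed): H–H eclipsed, Ph–I eclipsed, CHO–Br eclipsed; 3.6 + 14.9 + 9.7 = 28.2 kJ/mol.
I at 180° (staggered): Ph–I gauche, CHO–I gauche, CHO–Br gauche; 3.9 + 4.4 + 2.7 = 11.0 kJ/mol.
I at 240° (eclipsed): H–Br eclipsed, Ph–H eclipsed, CHO–I eclipsed; 5.7 + 8.8 + 11.7 = 26.2 kJ/mol.
I at 300° (staggered): Ph–Br gauche, CHO–I gauche; 4.7 + 4.4 = 9.1 kJ/mol.
The maximum (28.2 kJ/mol) occurs with I at 120°.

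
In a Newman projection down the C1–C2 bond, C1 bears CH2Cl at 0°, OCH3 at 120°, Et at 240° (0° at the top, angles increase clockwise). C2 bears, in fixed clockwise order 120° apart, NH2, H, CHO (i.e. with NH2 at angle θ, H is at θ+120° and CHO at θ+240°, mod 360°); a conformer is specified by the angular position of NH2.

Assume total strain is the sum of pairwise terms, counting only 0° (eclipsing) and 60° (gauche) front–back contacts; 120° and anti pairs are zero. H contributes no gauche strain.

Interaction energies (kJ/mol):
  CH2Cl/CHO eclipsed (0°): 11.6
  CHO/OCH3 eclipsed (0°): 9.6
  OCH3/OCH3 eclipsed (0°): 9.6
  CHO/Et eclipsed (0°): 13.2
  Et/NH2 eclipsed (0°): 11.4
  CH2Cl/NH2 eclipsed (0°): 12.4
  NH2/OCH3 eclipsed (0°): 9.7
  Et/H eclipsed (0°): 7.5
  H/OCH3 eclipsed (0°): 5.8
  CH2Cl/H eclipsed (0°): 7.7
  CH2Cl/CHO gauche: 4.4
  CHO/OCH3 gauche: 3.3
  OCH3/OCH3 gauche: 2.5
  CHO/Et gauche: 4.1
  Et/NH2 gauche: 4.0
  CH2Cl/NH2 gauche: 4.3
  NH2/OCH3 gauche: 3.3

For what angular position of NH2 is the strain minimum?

180°

NH2 at 0° (eclipsed): CH2Cl(0°)/NH2(0°) eclipsed 12.4; OCH3(120°)/H(120°) eclipsed 5.8; Et(240°)/CHO(240°) eclipsed 13.2 → 31.4 kJ/mol.
NH2 at 60° (staggered): CH2Cl(0°)/NH2(60°) gauche 4.3; CH2Cl(0°)/CHO(300°) gauche 4.4; OCH3(120°)/NH2(60°) gauche 3.3; Et(240°)/CHO(300°) gauche 4.1 → 16.1 kJ/mol.
NH2 at 120° (eclipsed): CH2Cl(0°)/CHO(0°) eclipsed 11.6; OCH3(120°)/NH2(120°) eclipsed 9.7; Et(240°)/H(240°) eclipsed 7.5 → 28.8 kJ/mol.
NH2 at 180° (staggered): CH2Cl(0°)/CHO(60°) gauche 4.4; OCH3(120°)/NH2(180°) gauche 3.3; OCH3(120°)/CHO(60°) gauche 3.3; Et(240°)/NH2(180°) gauche 4.0 → 15.0 kJ/mol.
NH2 at 240° (eclipsed): CH2Cl(0°)/H(0°) eclipsed 7.7; OCH3(120°)/CHO(120°) eclipsed 9.6; Et(240°)/NH2(240°) eclipsed 11.4 → 28.7 kJ/mol.
NH2 at 300° (staggered): CH2Cl(0°)/NH2(300°) gauche 4.3; OCH3(120°)/CHO(180°) gauche 3.3; Et(240°)/NH2(300°) gauche 4.0; Et(240°)/CHO(180°) gauche 4.1 → 15.7 kJ/mol.
The minimum (15.0 kJ/mol) occurs with NH2 at 180°.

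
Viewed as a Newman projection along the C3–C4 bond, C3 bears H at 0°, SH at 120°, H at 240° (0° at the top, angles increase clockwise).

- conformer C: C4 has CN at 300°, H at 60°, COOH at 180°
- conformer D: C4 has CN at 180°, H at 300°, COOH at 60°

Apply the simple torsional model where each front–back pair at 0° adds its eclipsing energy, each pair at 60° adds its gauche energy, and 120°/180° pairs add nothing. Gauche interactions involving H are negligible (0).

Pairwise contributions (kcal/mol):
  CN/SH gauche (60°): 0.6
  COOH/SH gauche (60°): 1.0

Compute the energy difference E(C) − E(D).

-0.6 kcal/mol

C (staggered): SH(120°)/COOH(180°) gauche 1.0 → 1.0 kcal/mol.
D (staggered): SH(120°)/CN(180°) gauche 0.6; SH(120°)/COOH(60°) gauche 1.0 → 1.6 kcal/mol.
E(C) − E(D) = 1.0 − 1.6 = -0.6 kcal/mol.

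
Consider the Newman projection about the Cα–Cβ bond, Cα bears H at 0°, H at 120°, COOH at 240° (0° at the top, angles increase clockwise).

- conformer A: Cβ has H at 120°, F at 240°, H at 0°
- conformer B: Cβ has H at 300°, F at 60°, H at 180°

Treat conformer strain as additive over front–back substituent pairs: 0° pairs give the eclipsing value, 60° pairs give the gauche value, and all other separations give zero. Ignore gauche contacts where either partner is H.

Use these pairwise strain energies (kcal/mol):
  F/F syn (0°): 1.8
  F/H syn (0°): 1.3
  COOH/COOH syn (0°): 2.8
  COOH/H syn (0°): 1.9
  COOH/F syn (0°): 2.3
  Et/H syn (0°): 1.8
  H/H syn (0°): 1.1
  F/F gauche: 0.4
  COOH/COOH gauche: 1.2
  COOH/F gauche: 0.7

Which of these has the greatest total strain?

A (eclipsed): H–H eclipsed, H–H eclipsed, COOH–F eclipsed; 1.1 + 1.1 + 2.3 = 4.5 kcal/mol.
B (staggered): no non-H gauche contacts → 0.0 kcal/mol.
A has the highest total (4.5 kcal/mol).

A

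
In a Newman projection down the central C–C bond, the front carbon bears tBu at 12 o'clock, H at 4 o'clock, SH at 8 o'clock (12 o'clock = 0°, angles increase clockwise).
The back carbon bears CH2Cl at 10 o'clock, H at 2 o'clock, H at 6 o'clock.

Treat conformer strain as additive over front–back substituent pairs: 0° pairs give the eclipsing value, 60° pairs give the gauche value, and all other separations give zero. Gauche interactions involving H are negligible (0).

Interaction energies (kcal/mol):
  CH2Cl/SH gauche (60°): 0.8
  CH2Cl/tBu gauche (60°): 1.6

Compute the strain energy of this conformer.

This conformer is staggered. tBu at 0° is gauche with CH2Cl at 300° (1.6); SH at 240° is gauche with CH2Cl at 300° (0.8). Total 2.4 kcal/mol.

2.4 kcal/mol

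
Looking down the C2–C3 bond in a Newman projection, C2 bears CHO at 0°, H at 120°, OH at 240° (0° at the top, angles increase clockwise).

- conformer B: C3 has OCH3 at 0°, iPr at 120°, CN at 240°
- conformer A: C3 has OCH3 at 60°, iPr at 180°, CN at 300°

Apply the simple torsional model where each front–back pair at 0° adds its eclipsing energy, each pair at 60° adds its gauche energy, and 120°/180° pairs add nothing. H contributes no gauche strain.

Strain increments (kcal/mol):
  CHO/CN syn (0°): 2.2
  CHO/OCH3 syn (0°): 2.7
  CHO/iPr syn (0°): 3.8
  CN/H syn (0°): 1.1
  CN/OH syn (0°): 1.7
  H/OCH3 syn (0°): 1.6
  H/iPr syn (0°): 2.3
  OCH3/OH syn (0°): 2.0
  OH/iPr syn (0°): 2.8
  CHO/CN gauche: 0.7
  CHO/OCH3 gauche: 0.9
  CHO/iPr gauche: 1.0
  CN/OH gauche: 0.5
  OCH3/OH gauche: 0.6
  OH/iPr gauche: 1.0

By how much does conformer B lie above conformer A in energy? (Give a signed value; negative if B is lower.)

+3.6 kcal/mol

B (eclipsed): CHO(0°)/OCH3(0°) eclipsed 2.7; H(120°)/iPr(120°) eclipsed 2.3; OH(240°)/CN(240°) eclipsed 1.7 → 6.7 kcal/mol.
A (staggered): CHO(0°)/OCH3(60°) gauche 0.9; CHO(0°)/CN(300°) gauche 0.7; OH(240°)/iPr(180°) gauche 1.0; OH(240°)/CN(300°) gauche 0.5 → 3.1 kcal/mol.
E(B) − E(A) = 6.7 − 3.1 = +3.6 kcal/mol.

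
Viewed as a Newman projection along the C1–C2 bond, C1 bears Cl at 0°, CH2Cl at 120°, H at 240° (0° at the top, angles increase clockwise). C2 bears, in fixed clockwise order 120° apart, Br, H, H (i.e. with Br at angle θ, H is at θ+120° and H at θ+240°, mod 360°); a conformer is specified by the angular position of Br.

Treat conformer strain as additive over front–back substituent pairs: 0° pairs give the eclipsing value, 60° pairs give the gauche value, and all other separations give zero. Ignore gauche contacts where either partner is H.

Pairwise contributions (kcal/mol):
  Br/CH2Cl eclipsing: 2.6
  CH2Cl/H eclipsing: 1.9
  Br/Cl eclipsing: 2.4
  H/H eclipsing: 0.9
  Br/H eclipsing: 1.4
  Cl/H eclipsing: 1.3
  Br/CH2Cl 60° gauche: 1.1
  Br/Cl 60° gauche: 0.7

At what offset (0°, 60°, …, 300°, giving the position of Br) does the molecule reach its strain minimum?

300°

Br at 0° (eclipsed): Cl–Br eclipsed, CH2Cl–H eclipsed, H–H eclipsed; 2.4 + 1.9 + 0.9 = 5.2 kcal/mol.
Br at 60° (staggered): Cl–Br gauche, CH2Cl–Br gauche; 0.7 + 1.1 = 1.8 kcal/mol.
Br at 120° (eclipsed): Cl–H eclipsed, CH2Cl–Br eclipsed, H–H eclipsed; 1.3 + 2.6 + 0.9 = 4.8 kcal/mol.
Br at 180° (staggered): CH2Cl–Br gauche; 1.1 = 1.1 kcal/mol.
Br at 240° (eclipsed): Cl–H eclipsed, CH2Cl–H eclipsed, H–Br eclipsed; 1.3 + 1.9 + 1.4 = 4.6 kcal/mol.
Br at 300° (staggered): Cl–Br gauche; 0.7 = 0.7 kcal/mol.
The minimum (0.7 kcal/mol) occurs with Br at 300°.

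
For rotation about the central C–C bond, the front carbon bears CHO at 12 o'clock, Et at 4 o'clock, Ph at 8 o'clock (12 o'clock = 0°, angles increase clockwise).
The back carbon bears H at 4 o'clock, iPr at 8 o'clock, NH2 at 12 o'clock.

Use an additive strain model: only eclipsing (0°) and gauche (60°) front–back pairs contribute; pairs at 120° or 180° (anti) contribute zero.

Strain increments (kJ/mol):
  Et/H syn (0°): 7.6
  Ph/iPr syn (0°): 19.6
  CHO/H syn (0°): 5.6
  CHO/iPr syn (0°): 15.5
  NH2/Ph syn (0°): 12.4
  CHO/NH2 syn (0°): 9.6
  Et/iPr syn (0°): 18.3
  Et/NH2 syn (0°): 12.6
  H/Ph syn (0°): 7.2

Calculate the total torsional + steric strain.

36.8 kJ/mol

This conformer (eclipsed): CHO(0°)/NH2(0°) eclipsed 9.6; Et(120°)/H(120°) eclipsed 7.6; Ph(240°)/iPr(240°) eclipsed 19.6 → 36.8 kJ/mol.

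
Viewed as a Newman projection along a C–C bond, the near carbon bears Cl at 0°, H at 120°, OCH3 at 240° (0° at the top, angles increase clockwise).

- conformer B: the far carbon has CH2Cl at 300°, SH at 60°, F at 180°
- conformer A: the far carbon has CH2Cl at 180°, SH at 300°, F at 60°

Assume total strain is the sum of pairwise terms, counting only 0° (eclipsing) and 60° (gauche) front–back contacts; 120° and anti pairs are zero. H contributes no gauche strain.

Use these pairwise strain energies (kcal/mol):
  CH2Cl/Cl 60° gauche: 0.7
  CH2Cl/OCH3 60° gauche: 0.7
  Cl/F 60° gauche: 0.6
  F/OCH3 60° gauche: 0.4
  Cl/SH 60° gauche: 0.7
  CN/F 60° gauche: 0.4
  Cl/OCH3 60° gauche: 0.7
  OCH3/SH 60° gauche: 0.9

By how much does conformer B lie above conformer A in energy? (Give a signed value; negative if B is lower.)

B (staggered): Cl–CH2Cl gauche, Cl–SH gauche, OCH3–CH2Cl gauche, OCH3–F gauche; 0.7 + 0.7 + 0.7 + 0.4 = 2.5 kcal/mol.
A (staggered): Cl–SH gauche, Cl–F gauche, OCH3–CH2Cl gauche, OCH3–SH gauche; 0.7 + 0.6 + 0.7 + 0.9 = 2.9 kcal/mol.
E(B) − E(A) = 2.5 − 2.9 = -0.4 kcal/mol.

-0.4 kcal/mol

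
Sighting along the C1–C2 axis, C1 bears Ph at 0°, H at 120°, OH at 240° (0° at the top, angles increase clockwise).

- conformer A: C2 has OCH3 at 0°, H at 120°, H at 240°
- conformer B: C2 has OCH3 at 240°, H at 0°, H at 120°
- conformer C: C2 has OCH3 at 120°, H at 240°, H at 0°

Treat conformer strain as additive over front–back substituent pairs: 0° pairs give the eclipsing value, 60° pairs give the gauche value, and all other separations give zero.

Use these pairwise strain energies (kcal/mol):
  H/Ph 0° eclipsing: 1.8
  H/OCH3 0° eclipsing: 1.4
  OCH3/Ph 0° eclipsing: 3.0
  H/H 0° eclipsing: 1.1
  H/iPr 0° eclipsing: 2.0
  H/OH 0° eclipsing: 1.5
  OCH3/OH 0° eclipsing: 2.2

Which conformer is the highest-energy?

A is eclipsed. Ph at 0° is eclipsed with OCH3 at 0° (3.0); H at 120° is eclipsed with H at 120° (1.1); OH at 240° is eclipsed with H at 240° (1.5). Total 5.6 kcal/mol.
B is eclipsed. Ph at 0° is eclipsed with H at 0° (1.8); H at 120° is eclipsed with H at 120° (1.1); OH at 240° is eclipsed with OCH3 at 240° (2.2). Total 5.1 kcal/mol.
C is eclipsed. Ph at 0° is eclipsed with H at 0° (1.8); H at 120° is eclipsed with OCH3 at 120° (1.4); OH at 240° is eclipsed with H at 240° (1.5). Total 4.7 kcal/mol.
A has the highest total (5.6 kcal/mol).

A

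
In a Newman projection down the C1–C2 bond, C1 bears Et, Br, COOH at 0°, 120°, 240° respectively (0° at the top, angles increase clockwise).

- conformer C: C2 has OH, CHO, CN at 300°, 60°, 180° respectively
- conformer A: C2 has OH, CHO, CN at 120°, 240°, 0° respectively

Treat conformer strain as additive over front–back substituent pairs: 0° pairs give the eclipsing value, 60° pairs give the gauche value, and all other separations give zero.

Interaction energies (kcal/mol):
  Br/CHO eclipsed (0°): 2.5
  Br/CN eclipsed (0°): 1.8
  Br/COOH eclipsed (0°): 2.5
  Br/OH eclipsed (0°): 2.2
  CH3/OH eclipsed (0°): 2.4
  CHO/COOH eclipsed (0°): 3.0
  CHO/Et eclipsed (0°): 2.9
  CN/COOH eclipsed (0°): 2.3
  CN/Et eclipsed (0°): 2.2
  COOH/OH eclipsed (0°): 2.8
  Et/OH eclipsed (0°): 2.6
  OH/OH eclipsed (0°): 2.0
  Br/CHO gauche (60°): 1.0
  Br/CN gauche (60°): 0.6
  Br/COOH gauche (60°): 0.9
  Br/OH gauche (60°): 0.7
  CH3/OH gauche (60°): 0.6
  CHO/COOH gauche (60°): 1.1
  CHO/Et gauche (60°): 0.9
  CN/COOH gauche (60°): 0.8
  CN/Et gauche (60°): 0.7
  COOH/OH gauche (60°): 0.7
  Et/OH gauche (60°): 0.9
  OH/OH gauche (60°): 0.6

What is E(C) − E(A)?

-2.5 kcal/mol

C (staggered): Et–OH gauche, Et–CHO gauche, Br–CHO gauche, Br–CN gauche, COOH–OH gauche, COOH–CN gauche; 0.9 + 0.9 + 1.0 + 0.6 + 0.7 + 0.8 = 4.9 kcal/mol.
A (eclipsed): Et–CN eclipsed, Br–OH eclipsed, COOH–CHO eclipsed; 2.2 + 2.2 + 3.0 = 7.4 kcal/mol.
E(C) − E(A) = 4.9 − 7.4 = -2.5 kcal/mol.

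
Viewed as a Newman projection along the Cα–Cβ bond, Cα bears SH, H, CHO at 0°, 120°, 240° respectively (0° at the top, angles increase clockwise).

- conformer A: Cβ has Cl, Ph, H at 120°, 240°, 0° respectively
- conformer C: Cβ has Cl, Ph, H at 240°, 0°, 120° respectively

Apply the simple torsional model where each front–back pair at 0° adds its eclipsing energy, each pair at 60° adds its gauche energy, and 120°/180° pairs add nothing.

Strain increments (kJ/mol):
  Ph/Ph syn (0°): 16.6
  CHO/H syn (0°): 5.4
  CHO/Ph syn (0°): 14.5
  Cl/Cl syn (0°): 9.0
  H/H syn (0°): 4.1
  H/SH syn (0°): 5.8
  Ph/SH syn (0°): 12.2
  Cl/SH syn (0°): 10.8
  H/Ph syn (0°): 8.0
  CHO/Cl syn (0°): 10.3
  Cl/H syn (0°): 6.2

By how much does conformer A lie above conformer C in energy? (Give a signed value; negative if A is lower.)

A (eclipsed): SH–H eclipsed, H–Cl eclipsed, CHO–Ph eclipsed; 5.8 + 6.2 + 14.5 = 26.5 kJ/mol.
C (eclipsed): SH–Ph eclipsed, H–H eclipsed, CHO–Cl eclipsed; 12.2 + 4.1 + 10.3 = 26.6 kJ/mol.
E(A) − E(C) = 26.5 − 26.6 = -0.1 kJ/mol.

-0.1 kJ/mol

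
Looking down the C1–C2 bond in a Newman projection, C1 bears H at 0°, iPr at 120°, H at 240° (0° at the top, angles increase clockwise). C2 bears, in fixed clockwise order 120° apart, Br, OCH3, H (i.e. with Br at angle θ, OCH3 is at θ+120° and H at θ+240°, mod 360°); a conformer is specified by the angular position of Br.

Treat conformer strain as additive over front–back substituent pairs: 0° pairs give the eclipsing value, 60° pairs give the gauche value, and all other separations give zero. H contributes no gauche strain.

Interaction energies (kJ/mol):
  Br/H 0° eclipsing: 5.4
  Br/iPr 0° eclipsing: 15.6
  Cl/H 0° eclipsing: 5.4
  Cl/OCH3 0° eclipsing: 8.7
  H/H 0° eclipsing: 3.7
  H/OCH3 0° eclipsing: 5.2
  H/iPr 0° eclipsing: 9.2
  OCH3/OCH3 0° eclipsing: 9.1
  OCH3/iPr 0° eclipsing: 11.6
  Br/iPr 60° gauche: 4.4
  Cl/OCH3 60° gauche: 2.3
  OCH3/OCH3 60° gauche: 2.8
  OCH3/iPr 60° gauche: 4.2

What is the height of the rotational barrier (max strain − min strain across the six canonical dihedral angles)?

20.3 kJ/mol

Br at 0° (eclipsed): H–Br eclipsed, iPr–OCH3 eclipsed, H–H eclipsed; 5.4 + 11.6 + 3.7 = 20.7 kJ/mol.
Br at 60° (staggered): iPr–Br gauche, iPr–OCH3 gauche; 4.4 + 4.2 = 8.6 kJ/mol.
Br at 120° (eclipsed): H–H eclipsed, iPr–Br eclipsed, H–OCH3 eclipsed; 3.7 + 15.6 + 5.2 = 24.5 kJ/mol.
Br at 180° (staggered): iPr–Br gauche; 4.4 = 4.4 kJ/mol.
Br at 240° (eclipsed): H–OCH3 eclipsed, iPr–H eclipsed, H–Br eclipsed; 5.2 + 9.2 + 5.4 = 19.8 kJ/mol.
Br at 300° (staggered): iPr–OCH3 gauche; 4.2 = 4.2 kJ/mol.
Max at 120° (24.5 kJ/mol), min at 300° (4.2 kJ/mol); barrier = 20.3 kJ/mol.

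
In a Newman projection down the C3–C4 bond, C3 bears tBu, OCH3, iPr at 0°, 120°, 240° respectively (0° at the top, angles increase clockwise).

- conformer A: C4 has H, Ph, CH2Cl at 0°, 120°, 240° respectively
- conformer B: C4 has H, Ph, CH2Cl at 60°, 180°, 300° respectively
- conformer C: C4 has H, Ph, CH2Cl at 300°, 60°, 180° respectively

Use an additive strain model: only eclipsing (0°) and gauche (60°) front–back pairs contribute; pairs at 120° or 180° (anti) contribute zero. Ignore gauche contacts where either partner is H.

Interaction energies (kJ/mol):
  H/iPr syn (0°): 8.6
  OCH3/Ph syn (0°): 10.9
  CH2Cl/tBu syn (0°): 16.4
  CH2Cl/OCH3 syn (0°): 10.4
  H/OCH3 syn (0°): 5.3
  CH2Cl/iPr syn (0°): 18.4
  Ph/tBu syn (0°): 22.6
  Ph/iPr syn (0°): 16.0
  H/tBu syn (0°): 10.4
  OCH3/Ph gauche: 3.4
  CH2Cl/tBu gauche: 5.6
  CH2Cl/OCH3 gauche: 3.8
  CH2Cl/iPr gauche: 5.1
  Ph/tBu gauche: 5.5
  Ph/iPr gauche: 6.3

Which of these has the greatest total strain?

A is eclipsed. tBu at 0° is eclipsed with H at 0° (10.4); OCH3 at 120° is eclipsed with Ph at 120° (10.9); iPr at 240° is eclipsed with CH2Cl at 240° (18.4). Total 39.7 kJ/mol.
B is staggered. tBu at 0° is gauche with CH2Cl at 300° (5.6); OCH3 at 120° is gauche with Ph at 180° (3.4); iPr at 240° is gauche with Ph at 180° (6.3); iPr at 240° is gauche with CH2Cl at 300° (5.1). Total 20.4 kJ/mol.
C is staggered. tBu at 0° is gauche with Ph at 60° (5.5); OCH3 at 120° is gauche with Ph at 60° (3.4); OCH3 at 120° is gauche with CH2Cl at 180° (3.8); iPr at 240° is gauche with CH2Cl at 180° (5.1). Total 17.8 kJ/mol.
A has the highest total (39.7 kJ/mol).

A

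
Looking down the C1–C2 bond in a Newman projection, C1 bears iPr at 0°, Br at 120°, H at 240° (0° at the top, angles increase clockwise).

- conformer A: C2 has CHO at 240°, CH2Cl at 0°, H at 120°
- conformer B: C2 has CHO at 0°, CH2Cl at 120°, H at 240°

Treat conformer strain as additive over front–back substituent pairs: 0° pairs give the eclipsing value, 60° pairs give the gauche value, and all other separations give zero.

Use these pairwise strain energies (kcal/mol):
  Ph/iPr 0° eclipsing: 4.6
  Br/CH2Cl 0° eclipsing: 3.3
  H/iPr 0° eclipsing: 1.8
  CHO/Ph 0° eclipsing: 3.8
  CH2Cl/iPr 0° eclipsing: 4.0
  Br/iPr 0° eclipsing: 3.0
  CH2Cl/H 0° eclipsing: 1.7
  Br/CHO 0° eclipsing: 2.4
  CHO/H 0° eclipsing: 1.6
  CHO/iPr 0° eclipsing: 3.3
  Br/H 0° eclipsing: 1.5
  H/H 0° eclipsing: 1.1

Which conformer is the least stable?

B

A (eclipsed): iPr(0°)/CH2Cl(0°) eclipsed 4.0; Br(120°)/H(120°) eclipsed 1.5; H(240°)/CHO(240°) eclipsed 1.6 → 7.1 kcal/mol.
B (eclipsed): iPr(0°)/CHO(0°) eclipsed 3.3; Br(120°)/CH2Cl(120°) eclipsed 3.3; H(240°)/H(240°) eclipsed 1.1 → 7.7 kcal/mol.
B has the highest total (7.7 kcal/mol).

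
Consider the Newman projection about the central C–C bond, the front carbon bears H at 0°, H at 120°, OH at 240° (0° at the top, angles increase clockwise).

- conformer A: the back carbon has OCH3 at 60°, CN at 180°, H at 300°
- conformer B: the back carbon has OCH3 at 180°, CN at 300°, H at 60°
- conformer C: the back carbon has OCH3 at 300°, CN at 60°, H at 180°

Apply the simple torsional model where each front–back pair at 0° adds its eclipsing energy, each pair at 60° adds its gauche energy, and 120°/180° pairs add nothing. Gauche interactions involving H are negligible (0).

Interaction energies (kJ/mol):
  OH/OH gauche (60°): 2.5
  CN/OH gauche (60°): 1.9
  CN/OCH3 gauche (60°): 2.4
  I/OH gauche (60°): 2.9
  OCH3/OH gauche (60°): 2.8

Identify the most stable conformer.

A

A (staggered): OH(240°)/CN(180°) gauche 1.9 → 1.9 kJ/mol.
B (staggered): OH(240°)/OCH3(180°) gauche 2.8; OH(240°)/CN(300°) gauche 1.9 → 4.7 kJ/mol.
C (staggered): OH(240°)/OCH3(300°) gauche 2.8 → 2.8 kJ/mol.
A has the lowest total (1.9 kJ/mol).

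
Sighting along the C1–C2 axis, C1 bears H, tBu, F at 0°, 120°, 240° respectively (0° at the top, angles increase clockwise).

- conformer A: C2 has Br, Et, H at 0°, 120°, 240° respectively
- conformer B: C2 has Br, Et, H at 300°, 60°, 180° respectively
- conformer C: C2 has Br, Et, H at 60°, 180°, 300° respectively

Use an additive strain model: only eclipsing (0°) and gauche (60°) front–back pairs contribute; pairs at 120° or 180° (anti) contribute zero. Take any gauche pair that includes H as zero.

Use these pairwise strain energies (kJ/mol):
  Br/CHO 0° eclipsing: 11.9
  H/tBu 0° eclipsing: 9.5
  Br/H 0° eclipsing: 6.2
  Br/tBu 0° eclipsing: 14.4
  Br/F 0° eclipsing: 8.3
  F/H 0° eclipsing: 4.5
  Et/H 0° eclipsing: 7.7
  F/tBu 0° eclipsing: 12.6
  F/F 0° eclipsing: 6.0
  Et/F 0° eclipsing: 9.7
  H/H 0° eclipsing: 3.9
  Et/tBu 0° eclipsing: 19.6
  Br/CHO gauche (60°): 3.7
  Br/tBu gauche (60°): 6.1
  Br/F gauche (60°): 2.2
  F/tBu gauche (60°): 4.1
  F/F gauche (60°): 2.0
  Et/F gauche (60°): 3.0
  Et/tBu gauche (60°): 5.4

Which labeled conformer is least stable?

A is eclipsed. H at 0° is eclipsed with Br at 0° (6.2); tBu at 120° is eclipsed with Et at 120° (19.6); F at 240° is eclipsed with H at 240° (4.5). Total 30.3 kJ/mol.
B is staggered. tBu at 120° is gauche with Et at 60° (5.4); F at 240° is gauche with Br at 300° (2.2). Total 7.6 kJ/mol.
C is staggered. tBu at 120° is gauche with Br at 60° (6.1); tBu at 120° is gauche with Et at 180° (5.4); F at 240° is gauche with Et at 180° (3.0). Total 14.5 kJ/mol.
A has the highest total (30.3 kJ/mol).

A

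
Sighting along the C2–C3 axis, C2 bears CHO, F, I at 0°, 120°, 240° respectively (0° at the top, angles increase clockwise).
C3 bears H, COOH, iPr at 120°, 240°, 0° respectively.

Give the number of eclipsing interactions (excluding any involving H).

2

Non-H eclipsing pairs: CHO(0°)/iPr(0°); I(240°)/COOH(240°) — 2 interactions.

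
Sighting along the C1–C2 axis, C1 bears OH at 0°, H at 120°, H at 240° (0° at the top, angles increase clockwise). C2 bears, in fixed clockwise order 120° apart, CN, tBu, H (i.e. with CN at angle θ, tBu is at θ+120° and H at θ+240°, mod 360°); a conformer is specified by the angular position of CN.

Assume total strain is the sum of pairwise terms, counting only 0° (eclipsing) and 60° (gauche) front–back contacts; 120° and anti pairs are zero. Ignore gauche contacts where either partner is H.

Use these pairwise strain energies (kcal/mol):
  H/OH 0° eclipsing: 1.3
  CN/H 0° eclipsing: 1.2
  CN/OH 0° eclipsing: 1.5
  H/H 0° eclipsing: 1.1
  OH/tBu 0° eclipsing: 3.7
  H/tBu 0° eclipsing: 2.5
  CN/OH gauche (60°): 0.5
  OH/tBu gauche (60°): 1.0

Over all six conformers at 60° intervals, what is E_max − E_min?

5.5 kcal/mol

CN at 0° is eclipsed. OH at 0° is eclipsed with CN at 0° (1.5); H at 120° is eclipsed with tBu at 120° (2.5); H at 240° is eclipsed with H at 240° (1.1). Total 5.1 kcal/mol.
CN at 60° is staggered. OH at 0° is gauche with CN at 60° (0.5). Total 0.5 kcal/mol.
CN at 120° is eclipsed. OH at 0° is eclipsed with H at 0° (1.3); H at 120° is eclipsed with CN at 120° (1.2); H at 240° is eclipsed with tBu at 240° (2.5). Total 5.0 kcal/mol.
CN at 180° is staggered. OH at 0° is gauche with tBu at 300° (1.0). Total 1.0 kcal/mol.
CN at 240° is eclipsed. OH at 0° is eclipsed with tBu at 0° (3.7); H at 120° is eclipsed with H at 120° (1.1); H at 240° is eclipsed with CN at 240° (1.2). Total 6.0 kcal/mol.
CN at 300° is staggered. OH at 0° is gauche with CN at 300° (0.5); OH at 0° is gauche with tBu at 60° (1.0). Total 1.5 kcal/mol.
Max at 240° (6.0 kcal/mol), min at 60° (0.5 kcal/mol); barrier = 5.5 kcal/mol.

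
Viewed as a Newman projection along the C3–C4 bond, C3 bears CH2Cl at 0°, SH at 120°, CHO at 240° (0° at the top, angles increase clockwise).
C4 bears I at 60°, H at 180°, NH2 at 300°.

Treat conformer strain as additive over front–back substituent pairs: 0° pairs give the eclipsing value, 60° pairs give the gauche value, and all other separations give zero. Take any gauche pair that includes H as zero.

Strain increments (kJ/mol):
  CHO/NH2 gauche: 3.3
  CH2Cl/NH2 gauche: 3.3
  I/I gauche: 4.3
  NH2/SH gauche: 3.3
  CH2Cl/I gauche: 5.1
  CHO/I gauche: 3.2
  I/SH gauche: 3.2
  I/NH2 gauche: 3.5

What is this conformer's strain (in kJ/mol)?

This conformer is staggered. CH2Cl at 0° is gauche with I at 60° (5.1); CH2Cl at 0° is gauche with NH2 at 300° (3.3); SH at 120° is gauche with I at 60° (3.2); CHO at 240° is gauche with NH2 at 300° (3.3). Total 14.9 kJ/mol.

14.9 kJ/mol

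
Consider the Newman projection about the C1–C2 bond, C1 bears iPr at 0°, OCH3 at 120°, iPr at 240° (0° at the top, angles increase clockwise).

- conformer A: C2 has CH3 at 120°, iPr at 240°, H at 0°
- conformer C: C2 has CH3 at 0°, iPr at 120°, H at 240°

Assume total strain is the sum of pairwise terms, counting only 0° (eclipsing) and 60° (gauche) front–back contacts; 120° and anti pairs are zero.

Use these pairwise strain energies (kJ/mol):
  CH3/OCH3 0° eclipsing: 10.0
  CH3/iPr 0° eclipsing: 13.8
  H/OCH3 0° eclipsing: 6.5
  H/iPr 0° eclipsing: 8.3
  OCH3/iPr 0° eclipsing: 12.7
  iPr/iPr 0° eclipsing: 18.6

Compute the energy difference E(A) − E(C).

+2.1 kJ/mol

A (eclipsed): iPr–H eclipsed, OCH3–CH3 eclipsed, iPr–iPr eclipsed; 8.3 + 10.0 + 18.6 = 36.9 kJ/mol.
C (eclipsed): iPr–CH3 eclipsed, OCH3–iPr eclipsed, iPr–H eclipsed; 13.8 + 12.7 + 8.3 = 34.8 kJ/mol.
E(A) − E(C) = 36.9 − 34.8 = +2.1 kJ/mol.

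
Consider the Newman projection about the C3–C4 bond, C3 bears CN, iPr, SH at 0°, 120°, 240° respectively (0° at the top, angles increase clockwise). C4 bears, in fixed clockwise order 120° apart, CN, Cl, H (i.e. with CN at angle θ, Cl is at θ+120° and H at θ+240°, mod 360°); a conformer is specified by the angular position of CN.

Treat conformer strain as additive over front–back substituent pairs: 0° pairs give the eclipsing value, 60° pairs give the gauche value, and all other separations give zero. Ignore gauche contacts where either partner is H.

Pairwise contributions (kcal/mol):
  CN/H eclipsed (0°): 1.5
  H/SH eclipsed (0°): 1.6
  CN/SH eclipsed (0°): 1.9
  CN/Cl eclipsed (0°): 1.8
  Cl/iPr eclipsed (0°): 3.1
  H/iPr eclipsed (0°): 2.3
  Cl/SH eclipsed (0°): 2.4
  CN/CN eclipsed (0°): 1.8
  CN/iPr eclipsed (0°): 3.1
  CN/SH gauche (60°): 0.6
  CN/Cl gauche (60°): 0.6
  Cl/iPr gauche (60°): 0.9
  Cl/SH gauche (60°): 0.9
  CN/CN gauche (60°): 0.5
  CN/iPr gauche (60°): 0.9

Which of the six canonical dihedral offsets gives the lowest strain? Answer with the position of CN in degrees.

CN at 0° is eclipsed. CN at 0° is eclipsed with CN at 0° (1.8); iPr at 120° is eclipsed with Cl at 120° (3.1); SH at 240° is eclipsed with H at 240° (1.6). Total 6.5 kcal/mol.
CN at 60° is staggered. CN at 0° is gauche with CN at 60° (0.5); iPr at 120° is gauche with CN at 60° (0.9); iPr at 120° is gauche with Cl at 180° (0.9); SH at 240° is gauche with Cl at 180° (0.9). Total 3.2 kcal/mol.
CN at 120° is eclipsed. CN at 0° is eclipsed with H at 0° (1.5); iPr at 120° is eclipsed with CN at 120° (3.1); SH at 240° is eclipsed with Cl at 240° (2.4). Total 7.0 kcal/mol.
CN at 180° is staggered. CN at 0° is gauche with Cl at 300° (0.6); iPr at 120° is gauche with CN at 180° (0.9); SH at 240° is gauche with CN at 180° (0.6); SH at 240° is gauche with Cl at 300° (0.9). Total 3.0 kcal/mol.
CN at 240° is eclipsed. CN at 0° is eclipsed with Cl at 0° (1.8); iPr at 120° is eclipsed with H at 120° (2.3); SH at 240° is eclipsed with CN at 240° (1.9). Total 6.0 kcal/mol.
CN at 300° is staggered. CN at 0° is gauche with CN at 300° (0.5); CN at 0° is gauche with Cl at 60° (0.6); iPr at 120° is gauche with Cl at 60° (0.9); SH at 240° is gauche with CN at 300° (0.6). Total 2.6 kcal/mol.
The minimum (2.6 kcal/mol) occurs with CN at 300°.

300°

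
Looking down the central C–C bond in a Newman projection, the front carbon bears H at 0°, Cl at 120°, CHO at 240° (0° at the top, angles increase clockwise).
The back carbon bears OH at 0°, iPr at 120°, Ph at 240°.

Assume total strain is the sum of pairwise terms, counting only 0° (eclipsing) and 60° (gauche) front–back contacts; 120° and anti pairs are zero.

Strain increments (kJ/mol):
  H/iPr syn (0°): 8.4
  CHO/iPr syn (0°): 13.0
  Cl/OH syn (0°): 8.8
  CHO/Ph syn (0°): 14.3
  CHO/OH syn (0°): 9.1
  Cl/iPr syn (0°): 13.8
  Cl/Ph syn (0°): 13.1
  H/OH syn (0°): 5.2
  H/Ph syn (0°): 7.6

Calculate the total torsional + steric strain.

This conformer is eclipsed. H at 0° is eclipsed with OH at 0° (5.2); Cl at 120° is eclipsed with iPr at 120° (13.8); CHO at 240° is eclipsed with Ph at 240° (14.3). Total 33.3 kJ/mol.

33.3 kJ/mol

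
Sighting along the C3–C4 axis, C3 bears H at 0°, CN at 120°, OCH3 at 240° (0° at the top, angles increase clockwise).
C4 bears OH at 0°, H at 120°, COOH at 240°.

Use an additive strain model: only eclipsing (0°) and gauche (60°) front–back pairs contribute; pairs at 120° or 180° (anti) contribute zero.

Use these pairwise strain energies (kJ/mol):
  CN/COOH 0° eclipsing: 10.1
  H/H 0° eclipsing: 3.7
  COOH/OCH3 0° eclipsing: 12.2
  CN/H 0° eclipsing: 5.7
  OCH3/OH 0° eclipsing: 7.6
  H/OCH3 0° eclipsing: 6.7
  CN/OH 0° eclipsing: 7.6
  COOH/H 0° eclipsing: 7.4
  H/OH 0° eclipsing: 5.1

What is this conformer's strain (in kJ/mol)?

23.0 kJ/mol

This conformer (eclipsed): H(0°)/OH(0°) eclipsed 5.1; CN(120°)/H(120°) eclipsed 5.7; OCH3(240°)/COOH(240°) eclipsed 12.2 → 23.0 kJ/mol.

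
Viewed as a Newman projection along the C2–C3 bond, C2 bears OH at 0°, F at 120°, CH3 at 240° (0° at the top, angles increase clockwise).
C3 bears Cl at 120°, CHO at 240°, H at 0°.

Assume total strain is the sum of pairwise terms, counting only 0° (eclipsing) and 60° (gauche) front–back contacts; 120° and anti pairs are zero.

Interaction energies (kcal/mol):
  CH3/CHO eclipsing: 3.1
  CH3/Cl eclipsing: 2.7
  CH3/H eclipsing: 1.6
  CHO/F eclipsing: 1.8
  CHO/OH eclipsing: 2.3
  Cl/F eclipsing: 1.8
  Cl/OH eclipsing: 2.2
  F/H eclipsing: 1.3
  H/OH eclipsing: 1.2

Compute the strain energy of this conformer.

6.1 kcal/mol

This conformer is eclipsed. OH at 0° is eclipsed with H at 0° (1.2); F at 120° is eclipsed with Cl at 120° (1.8); CH3 at 240° is eclipsed with CHO at 240° (3.1). Total 6.1 kcal/mol.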